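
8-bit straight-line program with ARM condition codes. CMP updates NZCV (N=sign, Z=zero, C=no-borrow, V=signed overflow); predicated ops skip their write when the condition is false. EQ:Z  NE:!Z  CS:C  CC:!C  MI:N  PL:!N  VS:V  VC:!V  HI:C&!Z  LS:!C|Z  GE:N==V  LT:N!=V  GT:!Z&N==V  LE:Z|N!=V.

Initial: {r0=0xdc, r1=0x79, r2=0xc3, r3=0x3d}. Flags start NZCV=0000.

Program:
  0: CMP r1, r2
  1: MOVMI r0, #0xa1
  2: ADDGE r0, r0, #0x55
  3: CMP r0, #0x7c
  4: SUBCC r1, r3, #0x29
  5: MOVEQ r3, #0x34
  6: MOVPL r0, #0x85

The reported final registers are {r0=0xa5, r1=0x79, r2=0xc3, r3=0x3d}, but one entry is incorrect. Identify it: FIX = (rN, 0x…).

FIX = (r0, 0x85)

[0] flags=1001 → (cmp)
[1] flags=1001 MI?T → r0=0xa1
[2] flags=1001 GE?T → r0=0xf6
[3] flags=0011 → (cmp)
[4] flags=0011 CC?F → skip
[5] flags=0011 EQ?F → skip
[6] flags=0011 PL?T → r0=0x85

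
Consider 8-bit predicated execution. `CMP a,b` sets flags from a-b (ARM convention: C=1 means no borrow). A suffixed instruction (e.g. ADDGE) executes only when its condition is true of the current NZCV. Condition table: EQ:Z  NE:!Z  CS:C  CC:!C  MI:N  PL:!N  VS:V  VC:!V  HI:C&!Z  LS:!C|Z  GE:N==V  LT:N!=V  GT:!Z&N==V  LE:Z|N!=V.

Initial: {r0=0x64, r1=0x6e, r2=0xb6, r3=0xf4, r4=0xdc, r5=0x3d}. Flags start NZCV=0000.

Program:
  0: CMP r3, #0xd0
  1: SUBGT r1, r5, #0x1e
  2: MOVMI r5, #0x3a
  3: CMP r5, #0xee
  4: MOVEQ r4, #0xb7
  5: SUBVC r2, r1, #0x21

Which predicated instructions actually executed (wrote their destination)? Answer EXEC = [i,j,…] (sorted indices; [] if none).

EXEC = [1,5]

[0] flags=0010 → (cmp)
[1] flags=0010 GT?T → r1=0x1f
[2] flags=0010 MI?F → skip
[3] flags=0000 → (cmp)
[4] flags=0000 EQ?F → skip
[5] flags=0000 VC?T → r2=0xfe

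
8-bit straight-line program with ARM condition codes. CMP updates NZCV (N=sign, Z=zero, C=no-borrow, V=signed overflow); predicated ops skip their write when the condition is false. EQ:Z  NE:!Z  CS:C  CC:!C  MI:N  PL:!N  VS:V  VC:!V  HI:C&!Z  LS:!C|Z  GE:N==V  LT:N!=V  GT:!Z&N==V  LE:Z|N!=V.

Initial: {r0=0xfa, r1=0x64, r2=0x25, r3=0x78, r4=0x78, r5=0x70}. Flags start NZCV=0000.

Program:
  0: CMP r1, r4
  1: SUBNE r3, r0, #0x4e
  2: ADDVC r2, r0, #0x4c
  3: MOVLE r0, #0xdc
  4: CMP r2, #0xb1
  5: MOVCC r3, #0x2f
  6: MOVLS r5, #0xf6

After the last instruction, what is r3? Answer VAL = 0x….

VAL = 0x2f

0: ✓ CMP  NZCV=1000
1: ✓ SUBNE  r3←0xac
2: ✓ ADDVC  r2←0x46
3: ✓ MOVLE  r0←0xdc
4: ✓ CMP  NZCV=1001
5: ✓ MOVCC  r3←0x2f
6: ✓ MOVLS  r5←0xf6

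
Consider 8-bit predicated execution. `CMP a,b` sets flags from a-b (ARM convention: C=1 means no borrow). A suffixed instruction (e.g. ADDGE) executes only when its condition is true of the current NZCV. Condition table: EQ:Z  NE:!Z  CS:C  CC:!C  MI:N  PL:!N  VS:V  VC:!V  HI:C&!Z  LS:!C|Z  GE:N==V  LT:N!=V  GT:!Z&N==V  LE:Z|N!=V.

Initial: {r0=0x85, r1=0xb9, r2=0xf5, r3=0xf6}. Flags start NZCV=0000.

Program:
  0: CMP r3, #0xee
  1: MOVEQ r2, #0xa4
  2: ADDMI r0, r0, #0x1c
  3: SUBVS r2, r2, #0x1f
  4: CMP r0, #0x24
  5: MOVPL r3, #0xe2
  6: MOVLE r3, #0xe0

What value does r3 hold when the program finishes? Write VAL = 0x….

VAL = 0xe0

[0] flags=0010 → (cmp)
[1] flags=0010 EQ?F → skip
[2] flags=0010 MI?F → skip
[3] flags=0010 VS?F → skip
[4] flags=0011 → (cmp)
[5] flags=0011 PL?T → r3=0xe2
[6] flags=0011 LE?T → r3=0xe0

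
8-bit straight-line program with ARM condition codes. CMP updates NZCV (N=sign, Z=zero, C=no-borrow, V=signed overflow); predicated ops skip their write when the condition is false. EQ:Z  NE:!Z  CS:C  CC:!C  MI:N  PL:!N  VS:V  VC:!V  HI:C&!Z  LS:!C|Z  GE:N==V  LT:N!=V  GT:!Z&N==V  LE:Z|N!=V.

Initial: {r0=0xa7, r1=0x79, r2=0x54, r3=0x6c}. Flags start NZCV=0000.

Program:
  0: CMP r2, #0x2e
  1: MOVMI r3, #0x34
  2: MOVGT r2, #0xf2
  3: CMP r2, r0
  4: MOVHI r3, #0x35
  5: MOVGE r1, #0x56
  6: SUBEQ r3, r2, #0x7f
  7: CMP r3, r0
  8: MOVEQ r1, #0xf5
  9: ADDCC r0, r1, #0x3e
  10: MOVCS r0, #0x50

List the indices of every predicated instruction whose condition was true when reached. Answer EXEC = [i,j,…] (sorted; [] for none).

0: ✓ CMP  NZCV=0010
1: · MOVMI
2: ✓ MOVGT  r2←0xf2
3: ✓ CMP  NZCV=0010
4: ✓ MOVHI  r3←0x35
5: ✓ MOVGE  r1←0x56
6: · SUBEQ
7: ✓ CMP  NZCV=1001
8: · MOVEQ
9: ✓ ADDCC  r0←0x94
10: · MOVCS

EXEC = [2,4,5,9]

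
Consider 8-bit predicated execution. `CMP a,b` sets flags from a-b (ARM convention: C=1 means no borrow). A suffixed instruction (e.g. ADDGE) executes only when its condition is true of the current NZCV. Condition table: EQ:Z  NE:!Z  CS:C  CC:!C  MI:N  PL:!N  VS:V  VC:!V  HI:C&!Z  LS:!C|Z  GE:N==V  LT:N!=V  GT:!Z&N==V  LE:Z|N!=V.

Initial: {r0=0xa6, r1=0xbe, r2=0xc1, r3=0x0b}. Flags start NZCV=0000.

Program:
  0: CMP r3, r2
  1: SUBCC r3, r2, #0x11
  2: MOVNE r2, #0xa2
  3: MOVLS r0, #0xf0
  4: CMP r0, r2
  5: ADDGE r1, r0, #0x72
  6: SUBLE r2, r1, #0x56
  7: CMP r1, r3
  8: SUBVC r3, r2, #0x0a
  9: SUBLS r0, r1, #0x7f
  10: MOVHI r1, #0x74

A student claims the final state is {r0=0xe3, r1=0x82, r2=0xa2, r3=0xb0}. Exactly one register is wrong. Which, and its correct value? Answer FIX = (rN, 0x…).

[0] flags=0000 → (cmp)
[1] flags=0000 CC?T → r3=0xb0
[2] flags=0000 NE?T → r2=0xa2
[3] flags=0000 LS?T → r0=0xf0
[4] flags=0010 → (cmp)
[5] flags=0010 GE?T → r1=0x62
[6] flags=0010 LE?F → skip
[7] flags=1001 → (cmp)
[8] flags=1001 VC?F → skip
[9] flags=1001 LS?T → r0=0xe3
[10] flags=1001 HI?F → skip

FIX = (r1, 0x62)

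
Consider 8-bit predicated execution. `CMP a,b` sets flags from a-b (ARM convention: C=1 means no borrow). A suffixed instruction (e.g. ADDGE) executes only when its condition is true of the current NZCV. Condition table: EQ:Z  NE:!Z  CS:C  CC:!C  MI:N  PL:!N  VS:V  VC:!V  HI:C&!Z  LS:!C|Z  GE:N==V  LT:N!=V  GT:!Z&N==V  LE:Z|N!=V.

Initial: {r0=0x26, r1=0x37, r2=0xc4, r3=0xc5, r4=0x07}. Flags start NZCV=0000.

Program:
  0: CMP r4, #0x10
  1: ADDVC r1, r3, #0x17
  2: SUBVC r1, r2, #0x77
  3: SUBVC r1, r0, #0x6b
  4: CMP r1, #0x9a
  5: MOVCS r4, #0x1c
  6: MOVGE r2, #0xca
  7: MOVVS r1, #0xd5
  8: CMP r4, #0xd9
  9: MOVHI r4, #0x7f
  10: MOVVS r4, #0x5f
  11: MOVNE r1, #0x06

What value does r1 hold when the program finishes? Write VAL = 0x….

VAL = 0x06

0: ✓ CMP  NZCV=1000
1: ✓ ADDVC  r1←0xdc
2: ✓ SUBVC  r1←0x4d
3: ✓ SUBVC  r1←0xbb
4: ✓ CMP  NZCV=0010
5: ✓ MOVCS  r4←0x1c
6: ✓ MOVGE  r2←0xca
7: · MOVVS
8: ✓ CMP  NZCV=0000
9: · MOVHI
10: · MOVVS
11: ✓ MOVNE  r1←0x06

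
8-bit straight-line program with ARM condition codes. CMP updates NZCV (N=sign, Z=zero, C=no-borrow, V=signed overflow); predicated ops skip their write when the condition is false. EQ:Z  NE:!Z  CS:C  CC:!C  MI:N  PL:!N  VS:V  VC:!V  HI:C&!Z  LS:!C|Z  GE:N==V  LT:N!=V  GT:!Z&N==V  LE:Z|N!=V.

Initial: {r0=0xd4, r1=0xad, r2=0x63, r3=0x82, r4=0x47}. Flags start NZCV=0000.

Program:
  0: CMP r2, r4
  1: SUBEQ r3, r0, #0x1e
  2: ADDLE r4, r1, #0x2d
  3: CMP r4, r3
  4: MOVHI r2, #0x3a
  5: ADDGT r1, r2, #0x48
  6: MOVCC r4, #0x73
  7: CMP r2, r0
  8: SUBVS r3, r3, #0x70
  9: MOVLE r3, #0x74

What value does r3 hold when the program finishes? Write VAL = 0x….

0: ✓ CMP  NZCV=0010
1: · SUBEQ
2: · ADDLE
3: ✓ CMP  NZCV=1001
4: · MOVHI
5: ✓ ADDGT  r1←0xab
6: ✓ MOVCC  r4←0x73
7: ✓ CMP  NZCV=1001
8: ✓ SUBVS  r3←0x12
9: · MOVLE

VAL = 0x12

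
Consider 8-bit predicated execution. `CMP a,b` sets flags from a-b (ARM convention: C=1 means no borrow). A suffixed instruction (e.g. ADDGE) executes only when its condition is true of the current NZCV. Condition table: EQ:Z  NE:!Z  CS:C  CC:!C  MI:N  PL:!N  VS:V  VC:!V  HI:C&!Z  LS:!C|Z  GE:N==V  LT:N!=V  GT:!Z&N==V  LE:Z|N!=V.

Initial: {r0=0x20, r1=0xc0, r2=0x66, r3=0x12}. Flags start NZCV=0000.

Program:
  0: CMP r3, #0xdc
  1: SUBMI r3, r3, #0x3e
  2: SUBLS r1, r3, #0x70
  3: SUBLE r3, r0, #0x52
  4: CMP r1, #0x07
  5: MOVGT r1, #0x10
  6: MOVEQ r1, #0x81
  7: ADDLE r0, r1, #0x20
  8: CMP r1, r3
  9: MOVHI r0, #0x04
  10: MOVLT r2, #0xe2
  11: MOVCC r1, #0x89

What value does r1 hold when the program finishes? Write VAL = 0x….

0: ✓ CMP  NZCV=0000
1: · SUBMI
2: ✓ SUBLS  r1←0xa2
3: · SUBLE
4: ✓ CMP  NZCV=1010
5: · MOVGT
6: · MOVEQ
7: ✓ ADDLE  r0←0xc2
8: ✓ CMP  NZCV=1010
9: ✓ MOVHI  r0←0x04
10: ✓ MOVLT  r2←0xe2
11: · MOVCC

VAL = 0xa2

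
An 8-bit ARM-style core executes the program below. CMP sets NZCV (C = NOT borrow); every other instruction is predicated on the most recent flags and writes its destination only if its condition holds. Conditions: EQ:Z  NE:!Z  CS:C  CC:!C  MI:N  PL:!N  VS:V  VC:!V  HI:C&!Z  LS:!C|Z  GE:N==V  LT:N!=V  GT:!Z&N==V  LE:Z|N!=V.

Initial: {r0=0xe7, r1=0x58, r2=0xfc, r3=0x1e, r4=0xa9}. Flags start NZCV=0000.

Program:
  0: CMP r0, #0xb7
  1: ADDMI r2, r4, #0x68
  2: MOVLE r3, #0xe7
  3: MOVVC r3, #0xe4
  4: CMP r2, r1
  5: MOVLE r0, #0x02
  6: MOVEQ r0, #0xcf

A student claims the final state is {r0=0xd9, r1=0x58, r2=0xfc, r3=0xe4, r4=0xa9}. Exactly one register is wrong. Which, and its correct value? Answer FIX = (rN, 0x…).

[0] flags=0010 → (cmp)
[1] flags=0010 MI?F → skip
[2] flags=0010 LE?F → skip
[3] flags=0010 VC?T → r3=0xe4
[4] flags=1010 → (cmp)
[5] flags=1010 LE?T → r0=0x02
[6] flags=1010 EQ?F → skip

FIX = (r0, 0x02)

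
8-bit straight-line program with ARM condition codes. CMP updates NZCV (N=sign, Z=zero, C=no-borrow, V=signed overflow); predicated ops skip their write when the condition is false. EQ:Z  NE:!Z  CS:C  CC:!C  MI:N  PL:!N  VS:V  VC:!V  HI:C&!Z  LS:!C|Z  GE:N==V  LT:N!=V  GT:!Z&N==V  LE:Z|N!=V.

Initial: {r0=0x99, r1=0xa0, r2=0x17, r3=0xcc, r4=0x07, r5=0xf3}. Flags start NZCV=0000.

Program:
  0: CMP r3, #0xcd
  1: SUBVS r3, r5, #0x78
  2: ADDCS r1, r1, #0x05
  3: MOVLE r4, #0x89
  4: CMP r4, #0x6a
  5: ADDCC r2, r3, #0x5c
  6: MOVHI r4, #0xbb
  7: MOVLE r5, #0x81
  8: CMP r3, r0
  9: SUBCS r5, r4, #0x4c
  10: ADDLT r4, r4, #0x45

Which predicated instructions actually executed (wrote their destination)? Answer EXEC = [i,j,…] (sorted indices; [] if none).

0: ✓ CMP  NZCV=1000
1: · SUBVS
2: · ADDCS
3: ✓ MOVLE  r4←0x89
4: ✓ CMP  NZCV=0011
5: · ADDCC
6: ✓ MOVHI  r4←0xbb
7: ✓ MOVLE  r5←0x81
8: ✓ CMP  NZCV=0010
9: ✓ SUBCS  r5←0x6f
10: · ADDLT

EXEC = [3,6,7,9]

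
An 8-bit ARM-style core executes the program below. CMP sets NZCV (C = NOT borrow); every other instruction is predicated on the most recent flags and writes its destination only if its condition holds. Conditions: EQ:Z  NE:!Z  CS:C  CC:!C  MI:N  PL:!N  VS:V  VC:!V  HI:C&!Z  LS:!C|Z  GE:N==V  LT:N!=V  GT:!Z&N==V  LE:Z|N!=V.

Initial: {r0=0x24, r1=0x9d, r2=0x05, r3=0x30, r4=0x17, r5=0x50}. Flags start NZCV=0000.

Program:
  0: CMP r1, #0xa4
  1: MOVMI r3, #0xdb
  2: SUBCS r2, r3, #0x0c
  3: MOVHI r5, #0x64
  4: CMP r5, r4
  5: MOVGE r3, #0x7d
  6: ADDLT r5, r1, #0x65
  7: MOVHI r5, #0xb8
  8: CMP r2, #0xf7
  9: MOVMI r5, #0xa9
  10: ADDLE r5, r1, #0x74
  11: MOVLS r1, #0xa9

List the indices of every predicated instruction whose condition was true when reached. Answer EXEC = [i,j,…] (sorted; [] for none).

0: ✓ CMP  NZCV=1000
1: ✓ MOVMI  r3←0xdb
2: · SUBCS
3: · MOVHI
4: ✓ CMP  NZCV=0010
5: ✓ MOVGE  r3←0x7d
6: · ADDLT
7: ✓ MOVHI  r5←0xb8
8: ✓ CMP  NZCV=0000
9: · MOVMI
10: · ADDLE
11: ✓ MOVLS  r1←0xa9

EXEC = [1,5,7,11]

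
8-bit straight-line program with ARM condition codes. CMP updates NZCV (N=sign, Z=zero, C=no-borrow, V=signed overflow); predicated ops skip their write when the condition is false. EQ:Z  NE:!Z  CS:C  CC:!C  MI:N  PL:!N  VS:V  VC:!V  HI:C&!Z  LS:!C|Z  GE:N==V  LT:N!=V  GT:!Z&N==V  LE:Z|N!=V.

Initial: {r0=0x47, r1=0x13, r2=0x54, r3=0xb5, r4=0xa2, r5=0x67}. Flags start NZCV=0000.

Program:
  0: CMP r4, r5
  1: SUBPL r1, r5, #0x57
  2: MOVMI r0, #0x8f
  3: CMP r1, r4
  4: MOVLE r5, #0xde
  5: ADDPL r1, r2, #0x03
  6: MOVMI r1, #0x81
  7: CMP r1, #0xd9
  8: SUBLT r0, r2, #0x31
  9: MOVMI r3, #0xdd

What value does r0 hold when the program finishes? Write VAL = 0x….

VAL = 0x47

[0] flags=0011 → (cmp)
[1] flags=0011 PL?T → r1=0x10
[2] flags=0011 MI?F → skip
[3] flags=0000 → (cmp)
[4] flags=0000 LE?F → skip
[5] flags=0000 PL?T → r1=0x57
[6] flags=0000 MI?F → skip
[7] flags=0000 → (cmp)
[8] flags=0000 LT?F → skip
[9] flags=0000 MI?F → skip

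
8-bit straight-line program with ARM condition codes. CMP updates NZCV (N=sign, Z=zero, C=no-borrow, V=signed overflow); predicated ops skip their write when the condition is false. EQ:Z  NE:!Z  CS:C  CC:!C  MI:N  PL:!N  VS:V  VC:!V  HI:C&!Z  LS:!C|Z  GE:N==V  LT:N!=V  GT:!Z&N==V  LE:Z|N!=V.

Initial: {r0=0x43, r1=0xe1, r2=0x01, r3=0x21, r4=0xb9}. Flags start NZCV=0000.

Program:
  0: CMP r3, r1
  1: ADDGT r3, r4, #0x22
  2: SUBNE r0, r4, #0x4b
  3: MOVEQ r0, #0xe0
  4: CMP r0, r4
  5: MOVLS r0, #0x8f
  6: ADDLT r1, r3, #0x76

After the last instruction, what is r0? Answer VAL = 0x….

VAL = 0x8f

[0] flags=0000 → (cmp)
[1] flags=0000 GT?T → r3=0xdb
[2] flags=0000 NE?T → r0=0x6e
[3] flags=0000 EQ?F → skip
[4] flags=1001 → (cmp)
[5] flags=1001 LS?T → r0=0x8f
[6] flags=1001 LT?F → skip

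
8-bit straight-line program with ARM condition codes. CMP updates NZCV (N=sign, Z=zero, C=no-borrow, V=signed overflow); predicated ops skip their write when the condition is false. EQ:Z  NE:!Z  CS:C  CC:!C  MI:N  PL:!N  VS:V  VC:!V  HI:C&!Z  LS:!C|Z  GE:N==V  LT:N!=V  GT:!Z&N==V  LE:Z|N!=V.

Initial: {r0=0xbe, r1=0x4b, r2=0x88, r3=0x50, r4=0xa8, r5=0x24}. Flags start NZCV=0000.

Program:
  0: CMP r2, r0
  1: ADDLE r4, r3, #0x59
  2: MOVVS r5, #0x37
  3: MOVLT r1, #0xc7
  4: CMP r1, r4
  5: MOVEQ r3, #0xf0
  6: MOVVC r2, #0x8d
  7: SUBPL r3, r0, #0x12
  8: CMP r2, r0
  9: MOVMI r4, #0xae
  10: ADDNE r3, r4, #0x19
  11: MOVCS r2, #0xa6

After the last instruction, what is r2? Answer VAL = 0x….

VAL = 0x8d

[0] flags=1000 → (cmp)
[1] flags=1000 LE?T → r4=0xa9
[2] flags=1000 VS?F → skip
[3] flags=1000 LT?T → r1=0xc7
[4] flags=0010 → (cmp)
[5] flags=0010 EQ?F → skip
[6] flags=0010 VC?T → r2=0x8d
[7] flags=0010 PL?T → r3=0xac
[8] flags=1000 → (cmp)
[9] flags=1000 MI?T → r4=0xae
[10] flags=1000 NE?T → r3=0xc7
[11] flags=1000 CS?F → skip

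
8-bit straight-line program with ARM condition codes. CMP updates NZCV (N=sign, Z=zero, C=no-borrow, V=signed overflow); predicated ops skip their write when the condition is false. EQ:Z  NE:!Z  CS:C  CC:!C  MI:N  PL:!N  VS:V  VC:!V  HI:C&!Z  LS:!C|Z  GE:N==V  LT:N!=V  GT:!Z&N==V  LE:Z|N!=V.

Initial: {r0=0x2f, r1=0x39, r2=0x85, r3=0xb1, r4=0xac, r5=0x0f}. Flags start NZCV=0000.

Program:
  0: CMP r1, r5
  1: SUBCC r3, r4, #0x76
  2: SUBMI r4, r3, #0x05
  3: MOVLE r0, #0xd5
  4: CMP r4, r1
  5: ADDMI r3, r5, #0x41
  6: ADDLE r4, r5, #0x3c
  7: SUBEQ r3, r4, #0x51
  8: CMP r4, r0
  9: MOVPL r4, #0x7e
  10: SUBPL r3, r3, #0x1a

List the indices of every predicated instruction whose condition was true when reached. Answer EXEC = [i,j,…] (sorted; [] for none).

0: ✓ CMP  NZCV=0010
1: · SUBCC
2: · SUBMI
3: · MOVLE
4: ✓ CMP  NZCV=0011
5: · ADDMI
6: ✓ ADDLE  r4←0x4b
7: · SUBEQ
8: ✓ CMP  NZCV=0010
9: ✓ MOVPL  r4←0x7e
10: ✓ SUBPL  r3←0x97

EXEC = [6,9,10]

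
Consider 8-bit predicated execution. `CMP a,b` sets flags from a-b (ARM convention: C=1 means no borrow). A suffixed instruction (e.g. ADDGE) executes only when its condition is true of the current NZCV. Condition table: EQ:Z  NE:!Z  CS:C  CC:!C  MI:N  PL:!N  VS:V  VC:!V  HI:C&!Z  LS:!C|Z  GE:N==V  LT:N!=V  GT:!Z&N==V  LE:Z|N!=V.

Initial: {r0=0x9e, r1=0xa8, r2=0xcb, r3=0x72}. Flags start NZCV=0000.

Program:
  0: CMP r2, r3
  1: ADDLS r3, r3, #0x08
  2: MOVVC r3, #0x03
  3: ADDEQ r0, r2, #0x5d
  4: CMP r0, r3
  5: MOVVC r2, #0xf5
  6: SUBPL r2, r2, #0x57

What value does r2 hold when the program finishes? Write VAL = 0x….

VAL = 0x74

[0] flags=0011 → (cmp)
[1] flags=0011 LS?F → skip
[2] flags=0011 VC?F → skip
[3] flags=0011 EQ?F → skip
[4] flags=0011 → (cmp)
[5] flags=0011 VC?F → skip
[6] flags=0011 PL?T → r2=0x74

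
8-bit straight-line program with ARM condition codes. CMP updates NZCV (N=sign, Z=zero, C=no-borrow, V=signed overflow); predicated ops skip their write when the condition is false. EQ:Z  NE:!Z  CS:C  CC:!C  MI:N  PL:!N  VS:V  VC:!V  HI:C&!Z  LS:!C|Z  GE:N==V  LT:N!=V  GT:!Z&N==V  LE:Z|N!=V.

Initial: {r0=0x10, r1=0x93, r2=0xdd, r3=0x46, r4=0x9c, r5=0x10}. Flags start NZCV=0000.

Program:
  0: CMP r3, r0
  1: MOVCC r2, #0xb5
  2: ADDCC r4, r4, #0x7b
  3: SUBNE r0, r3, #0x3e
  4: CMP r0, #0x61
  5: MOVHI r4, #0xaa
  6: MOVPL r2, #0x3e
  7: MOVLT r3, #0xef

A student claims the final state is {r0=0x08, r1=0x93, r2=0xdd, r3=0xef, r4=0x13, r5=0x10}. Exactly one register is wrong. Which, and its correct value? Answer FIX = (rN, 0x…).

0: ✓ CMP  NZCV=0010
1: · MOVCC
2: · ADDCC
3: ✓ SUBNE  r0←0x08
4: ✓ CMP  NZCV=1000
5: · MOVHI
6: · MOVPL
7: ✓ MOVLT  r3←0xef

FIX = (r4, 0x9c)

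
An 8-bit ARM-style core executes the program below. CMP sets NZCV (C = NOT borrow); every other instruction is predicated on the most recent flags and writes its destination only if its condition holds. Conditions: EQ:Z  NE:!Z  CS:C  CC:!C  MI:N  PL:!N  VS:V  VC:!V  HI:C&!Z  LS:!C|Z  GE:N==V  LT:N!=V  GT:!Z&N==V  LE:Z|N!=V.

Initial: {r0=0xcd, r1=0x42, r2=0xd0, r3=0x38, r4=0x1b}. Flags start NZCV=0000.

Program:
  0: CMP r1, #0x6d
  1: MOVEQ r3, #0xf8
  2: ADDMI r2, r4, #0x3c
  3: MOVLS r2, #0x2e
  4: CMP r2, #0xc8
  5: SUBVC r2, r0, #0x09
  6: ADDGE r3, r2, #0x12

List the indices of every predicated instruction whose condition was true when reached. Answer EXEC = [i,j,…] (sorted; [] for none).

EXEC = [2,3,5,6]

[0] flags=1000 → (cmp)
[1] flags=1000 EQ?F → skip
[2] flags=1000 MI?T → r2=0x57
[3] flags=1000 LS?T → r2=0x2e
[4] flags=0000 → (cmp)
[5] flags=0000 VC?T → r2=0xc4
[6] flags=0000 GE?T → r3=0xd6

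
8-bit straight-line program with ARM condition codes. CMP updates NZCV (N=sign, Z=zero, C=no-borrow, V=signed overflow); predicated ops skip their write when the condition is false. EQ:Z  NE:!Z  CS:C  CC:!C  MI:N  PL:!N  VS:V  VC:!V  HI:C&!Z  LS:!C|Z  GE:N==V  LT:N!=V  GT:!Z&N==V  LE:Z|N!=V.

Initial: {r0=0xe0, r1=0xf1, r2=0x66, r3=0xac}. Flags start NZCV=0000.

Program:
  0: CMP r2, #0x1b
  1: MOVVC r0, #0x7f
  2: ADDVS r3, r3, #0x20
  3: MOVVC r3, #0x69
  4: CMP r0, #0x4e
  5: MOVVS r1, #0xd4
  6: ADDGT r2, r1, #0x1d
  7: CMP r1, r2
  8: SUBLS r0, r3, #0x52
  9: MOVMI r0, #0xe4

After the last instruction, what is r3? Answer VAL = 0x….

VAL = 0x69

[0] flags=0010 → (cmp)
[1] flags=0010 VC?T → r0=0x7f
[2] flags=0010 VS?F → skip
[3] flags=0010 VC?T → r3=0x69
[4] flags=0010 → (cmp)
[5] flags=0010 VS?F → skip
[6] flags=0010 GT?T → r2=0x0e
[7] flags=1010 → (cmp)
[8] flags=1010 LS?F → skip
[9] flags=1010 MI?T → r0=0xe4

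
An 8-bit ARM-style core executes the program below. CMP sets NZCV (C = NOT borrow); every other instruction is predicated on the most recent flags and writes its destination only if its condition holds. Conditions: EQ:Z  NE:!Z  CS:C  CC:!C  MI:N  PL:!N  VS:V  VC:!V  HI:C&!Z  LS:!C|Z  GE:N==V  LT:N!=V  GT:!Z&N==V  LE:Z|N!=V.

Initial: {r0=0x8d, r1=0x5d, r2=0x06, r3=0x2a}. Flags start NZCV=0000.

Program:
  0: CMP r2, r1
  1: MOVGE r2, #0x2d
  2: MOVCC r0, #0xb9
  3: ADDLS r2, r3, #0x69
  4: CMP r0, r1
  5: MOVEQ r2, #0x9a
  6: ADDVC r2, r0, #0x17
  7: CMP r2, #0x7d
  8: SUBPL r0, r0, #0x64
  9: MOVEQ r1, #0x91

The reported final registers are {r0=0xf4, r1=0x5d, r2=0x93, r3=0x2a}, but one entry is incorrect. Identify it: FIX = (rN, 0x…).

FIX = (r0, 0x55)

0: ✓ CMP  NZCV=1000
1: · MOVGE
2: ✓ MOVCC  r0←0xb9
3: ✓ ADDLS  r2←0x93
4: ✓ CMP  NZCV=0011
5: · MOVEQ
6: · ADDVC
7: ✓ CMP  NZCV=0011
8: ✓ SUBPL  r0←0x55
9: · MOVEQ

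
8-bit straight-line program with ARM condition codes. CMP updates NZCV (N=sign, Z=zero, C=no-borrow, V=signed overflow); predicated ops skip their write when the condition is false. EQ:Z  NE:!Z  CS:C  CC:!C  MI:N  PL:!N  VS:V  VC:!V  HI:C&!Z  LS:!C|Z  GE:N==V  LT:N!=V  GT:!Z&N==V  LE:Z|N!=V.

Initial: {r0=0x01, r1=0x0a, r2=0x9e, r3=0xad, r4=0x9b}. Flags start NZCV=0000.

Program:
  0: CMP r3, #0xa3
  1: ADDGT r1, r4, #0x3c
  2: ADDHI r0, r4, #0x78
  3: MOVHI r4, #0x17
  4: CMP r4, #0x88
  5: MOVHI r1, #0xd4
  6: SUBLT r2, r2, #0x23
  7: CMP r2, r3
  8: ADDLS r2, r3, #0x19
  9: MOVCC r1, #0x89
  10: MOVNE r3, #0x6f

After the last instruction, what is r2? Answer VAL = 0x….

0: ✓ CMP  NZCV=0010
1: ✓ ADDGT  r1←0xd7
2: ✓ ADDHI  r0←0x13
3: ✓ MOVHI  r4←0x17
4: ✓ CMP  NZCV=1001
5: · MOVHI
6: · SUBLT
7: ✓ CMP  NZCV=1000
8: ✓ ADDLS  r2←0xc6
9: ✓ MOVCC  r1←0x89
10: ✓ MOVNE  r3←0x6f

VAL = 0xc6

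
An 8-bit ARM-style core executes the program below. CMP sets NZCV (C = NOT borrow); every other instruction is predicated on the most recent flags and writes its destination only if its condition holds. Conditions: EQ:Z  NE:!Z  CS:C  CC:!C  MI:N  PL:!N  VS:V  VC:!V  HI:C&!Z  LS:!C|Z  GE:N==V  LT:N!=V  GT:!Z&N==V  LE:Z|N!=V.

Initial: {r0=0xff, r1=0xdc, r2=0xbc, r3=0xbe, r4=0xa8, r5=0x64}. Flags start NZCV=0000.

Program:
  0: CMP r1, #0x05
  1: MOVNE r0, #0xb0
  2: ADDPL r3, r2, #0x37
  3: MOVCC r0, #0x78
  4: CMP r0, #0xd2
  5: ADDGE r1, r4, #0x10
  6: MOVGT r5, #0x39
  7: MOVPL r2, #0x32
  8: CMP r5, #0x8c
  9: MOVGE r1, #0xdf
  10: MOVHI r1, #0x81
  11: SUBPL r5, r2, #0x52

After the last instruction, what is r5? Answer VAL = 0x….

VAL = 0x64

[0] flags=1010 → (cmp)
[1] flags=1010 NE?T → r0=0xb0
[2] flags=1010 PL?F → skip
[3] flags=1010 CC?F → skip
[4] flags=1000 → (cmp)
[5] flags=1000 GE?F → skip
[6] flags=1000 GT?F → skip
[7] flags=1000 PL?F → skip
[8] flags=1001 → (cmp)
[9] flags=1001 GE?T → r1=0xdf
[10] flags=1001 HI?F → skip
[11] flags=1001 PL?F → skip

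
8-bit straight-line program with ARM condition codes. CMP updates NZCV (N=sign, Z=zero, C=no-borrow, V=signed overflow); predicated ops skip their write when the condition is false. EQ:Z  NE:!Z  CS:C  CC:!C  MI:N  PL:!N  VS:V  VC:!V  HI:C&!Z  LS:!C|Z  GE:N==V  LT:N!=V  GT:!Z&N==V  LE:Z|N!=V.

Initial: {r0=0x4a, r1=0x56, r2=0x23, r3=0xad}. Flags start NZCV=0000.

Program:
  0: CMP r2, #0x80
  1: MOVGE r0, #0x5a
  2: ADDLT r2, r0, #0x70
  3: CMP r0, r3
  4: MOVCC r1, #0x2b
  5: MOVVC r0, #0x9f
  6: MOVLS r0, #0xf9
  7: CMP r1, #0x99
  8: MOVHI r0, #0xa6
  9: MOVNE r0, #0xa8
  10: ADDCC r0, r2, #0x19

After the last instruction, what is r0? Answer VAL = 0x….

VAL = 0x3c

[0] flags=1001 → (cmp)
[1] flags=1001 GE?T → r0=0x5a
[2] flags=1001 LT?F → skip
[3] flags=1001 → (cmp)
[4] flags=1001 CC?T → r1=0x2b
[5] flags=1001 VC?F → skip
[6] flags=1001 LS?T → r0=0xf9
[7] flags=1001 → (cmp)
[8] flags=1001 HI?F → skip
[9] flags=1001 NE?T → r0=0xa8
[10] flags=1001 CC?T → r0=0x3c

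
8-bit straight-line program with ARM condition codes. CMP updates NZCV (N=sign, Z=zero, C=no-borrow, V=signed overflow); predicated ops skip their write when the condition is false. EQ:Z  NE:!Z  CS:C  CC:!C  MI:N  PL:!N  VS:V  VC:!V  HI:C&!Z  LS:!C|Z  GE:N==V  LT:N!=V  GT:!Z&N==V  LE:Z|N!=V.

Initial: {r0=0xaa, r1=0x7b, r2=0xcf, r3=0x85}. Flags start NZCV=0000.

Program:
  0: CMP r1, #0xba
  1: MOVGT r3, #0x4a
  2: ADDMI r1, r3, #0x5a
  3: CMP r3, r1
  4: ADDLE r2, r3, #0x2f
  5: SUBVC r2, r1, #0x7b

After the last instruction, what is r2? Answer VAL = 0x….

VAL = 0xcf

[0] flags=1001 → (cmp)
[1] flags=1001 GT?T → r3=0x4a
[2] flags=1001 MI?T → r1=0xa4
[3] flags=1001 → (cmp)
[4] flags=1001 LE?F → skip
[5] flags=1001 VC?F → skip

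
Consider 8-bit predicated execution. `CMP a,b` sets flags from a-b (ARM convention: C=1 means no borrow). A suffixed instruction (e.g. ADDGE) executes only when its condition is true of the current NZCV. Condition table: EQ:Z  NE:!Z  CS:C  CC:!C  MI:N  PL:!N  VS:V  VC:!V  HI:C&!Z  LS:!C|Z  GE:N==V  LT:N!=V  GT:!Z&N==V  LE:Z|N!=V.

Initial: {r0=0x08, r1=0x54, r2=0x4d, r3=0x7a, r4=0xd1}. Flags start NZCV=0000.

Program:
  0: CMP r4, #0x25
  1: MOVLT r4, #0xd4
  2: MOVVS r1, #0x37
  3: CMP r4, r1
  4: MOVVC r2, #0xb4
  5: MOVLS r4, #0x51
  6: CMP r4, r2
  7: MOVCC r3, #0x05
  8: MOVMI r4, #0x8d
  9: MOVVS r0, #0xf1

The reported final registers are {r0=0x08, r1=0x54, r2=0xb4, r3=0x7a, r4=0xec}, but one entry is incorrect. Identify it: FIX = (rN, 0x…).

[0] flags=1010 → (cmp)
[1] flags=1010 LT?T → r4=0xd4
[2] flags=1010 VS?F → skip
[3] flags=1010 → (cmp)
[4] flags=1010 VC?T → r2=0xb4
[5] flags=1010 LS?F → skip
[6] flags=0010 → (cmp)
[7] flags=0010 CC?F → skip
[8] flags=0010 MI?F → skip
[9] flags=0010 VS?F → skip

FIX = (r4, 0xd4)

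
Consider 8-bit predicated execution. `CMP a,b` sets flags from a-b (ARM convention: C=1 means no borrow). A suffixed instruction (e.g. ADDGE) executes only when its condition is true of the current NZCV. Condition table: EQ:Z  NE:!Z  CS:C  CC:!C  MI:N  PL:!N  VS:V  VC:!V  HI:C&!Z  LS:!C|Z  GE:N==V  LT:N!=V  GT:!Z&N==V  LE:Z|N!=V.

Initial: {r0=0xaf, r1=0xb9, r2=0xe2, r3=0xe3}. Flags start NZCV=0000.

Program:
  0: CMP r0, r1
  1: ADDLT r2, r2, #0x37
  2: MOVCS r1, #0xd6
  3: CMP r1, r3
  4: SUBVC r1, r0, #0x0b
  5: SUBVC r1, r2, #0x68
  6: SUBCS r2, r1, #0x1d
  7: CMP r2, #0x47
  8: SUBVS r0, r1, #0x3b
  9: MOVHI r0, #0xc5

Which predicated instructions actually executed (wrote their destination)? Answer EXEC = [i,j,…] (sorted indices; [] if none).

[0] flags=1000 → (cmp)
[1] flags=1000 LT?T → r2=0x19
[2] flags=1000 CS?F → skip
[3] flags=1000 → (cmp)
[4] flags=1000 VC?T → r1=0xa4
[5] flags=1000 VC?T → r1=0xb1
[6] flags=1000 CS?F → skip
[7] flags=1000 → (cmp)
[8] flags=1000 VS?F → skip
[9] flags=1000 HI?F → skip

EXEC = [1,4,5]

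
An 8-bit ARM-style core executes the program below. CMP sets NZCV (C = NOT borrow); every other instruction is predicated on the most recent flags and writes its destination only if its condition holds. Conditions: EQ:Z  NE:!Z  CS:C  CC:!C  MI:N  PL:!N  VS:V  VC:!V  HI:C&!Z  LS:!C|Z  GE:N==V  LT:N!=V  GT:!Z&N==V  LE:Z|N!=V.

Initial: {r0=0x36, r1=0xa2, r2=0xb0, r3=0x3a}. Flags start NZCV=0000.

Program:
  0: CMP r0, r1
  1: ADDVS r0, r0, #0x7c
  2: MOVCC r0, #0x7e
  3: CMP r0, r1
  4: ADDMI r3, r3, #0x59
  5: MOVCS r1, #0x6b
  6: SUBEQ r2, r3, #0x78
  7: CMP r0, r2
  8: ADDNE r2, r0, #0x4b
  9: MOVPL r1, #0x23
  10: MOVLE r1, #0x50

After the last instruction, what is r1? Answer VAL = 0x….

0: ✓ CMP  NZCV=1001
1: ✓ ADDVS  r0←0xb2
2: ✓ MOVCC  r0←0x7e
3: ✓ CMP  NZCV=1001
4: ✓ ADDMI  r3←0x93
5: · MOVCS
6: · SUBEQ
7: ✓ CMP  NZCV=1001
8: ✓ ADDNE  r2←0xc9
9: · MOVPL
10: · MOVLE

VAL = 0xa2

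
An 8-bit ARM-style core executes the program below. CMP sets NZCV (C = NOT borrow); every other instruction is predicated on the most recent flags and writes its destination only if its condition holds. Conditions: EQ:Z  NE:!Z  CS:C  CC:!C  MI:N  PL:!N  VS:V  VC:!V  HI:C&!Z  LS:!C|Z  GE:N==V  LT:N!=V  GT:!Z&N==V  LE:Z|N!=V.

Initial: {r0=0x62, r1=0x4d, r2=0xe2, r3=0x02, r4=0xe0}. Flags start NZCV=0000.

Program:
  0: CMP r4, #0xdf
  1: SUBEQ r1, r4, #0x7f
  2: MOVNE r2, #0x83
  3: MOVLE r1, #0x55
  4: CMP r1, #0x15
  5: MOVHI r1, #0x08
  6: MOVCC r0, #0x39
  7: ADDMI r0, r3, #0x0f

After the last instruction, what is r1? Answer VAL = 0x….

VAL = 0x08

0: ✓ CMP  NZCV=0010
1: · SUBEQ
2: ✓ MOVNE  r2←0x83
3: · MOVLE
4: ✓ CMP  NZCV=0010
5: ✓ MOVHI  r1←0x08
6: · MOVCC
7: · ADDMI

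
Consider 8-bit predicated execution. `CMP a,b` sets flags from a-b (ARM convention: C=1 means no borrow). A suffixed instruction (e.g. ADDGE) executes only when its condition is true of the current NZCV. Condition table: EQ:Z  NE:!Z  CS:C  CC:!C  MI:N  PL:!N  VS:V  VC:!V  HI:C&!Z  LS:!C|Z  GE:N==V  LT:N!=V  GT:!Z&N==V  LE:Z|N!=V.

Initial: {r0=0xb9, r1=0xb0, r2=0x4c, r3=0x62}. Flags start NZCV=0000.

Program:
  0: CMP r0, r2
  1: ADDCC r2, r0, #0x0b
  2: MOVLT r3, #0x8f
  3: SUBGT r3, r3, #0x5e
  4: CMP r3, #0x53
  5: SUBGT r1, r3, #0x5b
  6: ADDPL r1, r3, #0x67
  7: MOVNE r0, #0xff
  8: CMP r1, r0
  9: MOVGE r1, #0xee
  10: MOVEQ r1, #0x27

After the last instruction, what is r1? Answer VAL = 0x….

VAL = 0xf6

[0] flags=0011 → (cmp)
[1] flags=0011 CC?F → skip
[2] flags=0011 LT?T → r3=0x8f
[3] flags=0011 GT?F → skip
[4] flags=0011 → (cmp)
[5] flags=0011 GT?F → skip
[6] flags=0011 PL?T → r1=0xf6
[7] flags=0011 NE?T → r0=0xff
[8] flags=1000 → (cmp)
[9] flags=1000 GE?F → skip
[10] flags=1000 EQ?F → skip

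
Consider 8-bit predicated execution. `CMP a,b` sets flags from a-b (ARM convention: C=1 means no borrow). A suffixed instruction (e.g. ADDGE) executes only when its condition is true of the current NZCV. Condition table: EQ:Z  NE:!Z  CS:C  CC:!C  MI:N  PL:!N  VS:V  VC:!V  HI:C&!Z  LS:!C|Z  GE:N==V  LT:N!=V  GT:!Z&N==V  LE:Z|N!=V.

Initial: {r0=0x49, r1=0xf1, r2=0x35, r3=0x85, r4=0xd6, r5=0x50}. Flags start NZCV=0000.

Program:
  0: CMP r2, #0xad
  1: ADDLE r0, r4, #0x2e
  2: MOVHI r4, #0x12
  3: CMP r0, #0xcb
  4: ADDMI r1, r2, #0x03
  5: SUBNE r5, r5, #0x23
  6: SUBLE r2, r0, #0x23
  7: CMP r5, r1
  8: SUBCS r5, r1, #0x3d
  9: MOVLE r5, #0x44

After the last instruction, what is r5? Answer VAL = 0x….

[0] flags=1001 → (cmp)
[1] flags=1001 LE?F → skip
[2] flags=1001 HI?F → skip
[3] flags=0000 → (cmp)
[4] flags=0000 MI?F → skip
[5] flags=0000 NE?T → r5=0x2d
[6] flags=0000 LE?F → skip
[7] flags=0000 → (cmp)
[8] flags=0000 CS?F → skip
[9] flags=0000 LE?F → skip

VAL = 0x2d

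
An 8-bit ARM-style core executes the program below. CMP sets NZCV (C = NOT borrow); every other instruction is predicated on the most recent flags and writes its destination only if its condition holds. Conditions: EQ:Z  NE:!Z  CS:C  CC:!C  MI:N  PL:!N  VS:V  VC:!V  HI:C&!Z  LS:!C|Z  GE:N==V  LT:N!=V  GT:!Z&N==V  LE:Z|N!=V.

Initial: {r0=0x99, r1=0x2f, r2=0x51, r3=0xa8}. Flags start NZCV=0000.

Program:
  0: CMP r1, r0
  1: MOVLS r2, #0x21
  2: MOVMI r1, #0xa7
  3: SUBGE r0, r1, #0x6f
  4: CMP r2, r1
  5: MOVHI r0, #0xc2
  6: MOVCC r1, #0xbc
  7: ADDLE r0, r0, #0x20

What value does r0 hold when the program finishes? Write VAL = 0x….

[0] flags=1001 → (cmp)
[1] flags=1001 LS?T → r2=0x21
[2] flags=1001 MI?T → r1=0xa7
[3] flags=1001 GE?T → r0=0x38
[4] flags=0000 → (cmp)
[5] flags=0000 HI?F → skip
[6] flags=0000 CC?T → r1=0xbc
[7] flags=0000 LE?F → skip

VAL = 0x38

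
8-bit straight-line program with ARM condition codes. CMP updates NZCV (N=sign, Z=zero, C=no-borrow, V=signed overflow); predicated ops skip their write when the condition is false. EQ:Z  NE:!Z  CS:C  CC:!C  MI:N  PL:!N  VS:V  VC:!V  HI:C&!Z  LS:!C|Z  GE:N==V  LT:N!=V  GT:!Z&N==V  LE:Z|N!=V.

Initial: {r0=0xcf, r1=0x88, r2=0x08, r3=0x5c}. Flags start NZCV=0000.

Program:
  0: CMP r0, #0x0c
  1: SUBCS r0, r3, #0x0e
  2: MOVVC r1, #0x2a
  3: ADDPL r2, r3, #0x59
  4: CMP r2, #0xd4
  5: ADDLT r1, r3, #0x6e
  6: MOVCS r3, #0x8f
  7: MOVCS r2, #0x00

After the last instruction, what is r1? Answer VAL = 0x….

VAL = 0x2a

0: ✓ CMP  NZCV=1010
1: ✓ SUBCS  r0←0x4e
2: ✓ MOVVC  r1←0x2a
3: · ADDPL
4: ✓ CMP  NZCV=0000
5: · ADDLT
6: · MOVCS
7: · MOVCS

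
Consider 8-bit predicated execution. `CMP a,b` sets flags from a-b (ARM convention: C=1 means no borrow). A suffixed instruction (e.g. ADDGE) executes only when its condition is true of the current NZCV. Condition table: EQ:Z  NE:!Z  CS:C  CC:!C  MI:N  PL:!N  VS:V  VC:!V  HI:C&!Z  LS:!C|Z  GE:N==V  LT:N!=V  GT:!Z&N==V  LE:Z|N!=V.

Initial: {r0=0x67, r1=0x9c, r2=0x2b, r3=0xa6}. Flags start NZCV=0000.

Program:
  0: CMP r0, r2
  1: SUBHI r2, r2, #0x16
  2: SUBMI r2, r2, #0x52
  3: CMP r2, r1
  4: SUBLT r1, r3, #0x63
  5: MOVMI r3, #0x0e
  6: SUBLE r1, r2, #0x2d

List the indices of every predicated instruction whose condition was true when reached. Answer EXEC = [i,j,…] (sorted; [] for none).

EXEC = [1]

[0] flags=0010 → (cmp)
[1] flags=0010 HI?T → r2=0x15
[2] flags=0010 MI?F → skip
[3] flags=0000 → (cmp)
[4] flags=0000 LT?F → skip
[5] flags=0000 MI?F → skip
[6] flags=0000 LE?F → skip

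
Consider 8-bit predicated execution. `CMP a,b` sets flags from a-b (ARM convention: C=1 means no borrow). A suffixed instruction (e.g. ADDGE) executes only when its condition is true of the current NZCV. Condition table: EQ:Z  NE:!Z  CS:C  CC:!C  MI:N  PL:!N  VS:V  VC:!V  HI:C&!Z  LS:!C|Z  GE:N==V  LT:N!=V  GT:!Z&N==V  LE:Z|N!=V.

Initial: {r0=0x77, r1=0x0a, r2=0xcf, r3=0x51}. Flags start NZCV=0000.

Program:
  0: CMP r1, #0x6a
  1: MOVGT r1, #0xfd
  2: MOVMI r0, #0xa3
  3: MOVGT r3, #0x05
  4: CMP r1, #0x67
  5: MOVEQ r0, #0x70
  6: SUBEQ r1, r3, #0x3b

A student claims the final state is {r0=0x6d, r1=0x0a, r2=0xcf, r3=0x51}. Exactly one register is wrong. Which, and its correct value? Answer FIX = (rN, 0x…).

FIX = (r0, 0xa3)

[0] flags=1000 → (cmp)
[1] flags=1000 GT?F → skip
[2] flags=1000 MI?T → r0=0xa3
[3] flags=1000 GT?F → skip
[4] flags=1000 → (cmp)
[5] flags=1000 EQ?F → skip
[6] flags=1000 EQ?F → skip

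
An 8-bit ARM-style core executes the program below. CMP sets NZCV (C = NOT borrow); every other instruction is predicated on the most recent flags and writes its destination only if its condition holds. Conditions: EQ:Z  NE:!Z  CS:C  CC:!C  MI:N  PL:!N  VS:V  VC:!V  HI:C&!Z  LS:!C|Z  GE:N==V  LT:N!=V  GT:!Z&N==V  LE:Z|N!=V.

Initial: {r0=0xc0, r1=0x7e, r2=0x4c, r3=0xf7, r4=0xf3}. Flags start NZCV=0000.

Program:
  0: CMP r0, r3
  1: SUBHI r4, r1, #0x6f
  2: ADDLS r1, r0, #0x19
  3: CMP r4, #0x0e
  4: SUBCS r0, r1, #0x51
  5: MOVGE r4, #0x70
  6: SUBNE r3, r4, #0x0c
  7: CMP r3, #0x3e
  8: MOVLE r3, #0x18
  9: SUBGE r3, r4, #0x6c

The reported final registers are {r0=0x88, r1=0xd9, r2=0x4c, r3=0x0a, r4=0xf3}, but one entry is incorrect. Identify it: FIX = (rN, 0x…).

[0] flags=1000 → (cmp)
[1] flags=1000 HI?F → skip
[2] flags=1000 LS?T → r1=0xd9
[3] flags=1010 → (cmp)
[4] flags=1010 CS?T → r0=0x88
[5] flags=1010 GE?F → skip
[6] flags=1010 NE?T → r3=0xe7
[7] flags=1010 → (cmp)
[8] flags=1010 LE?T → r3=0x18
[9] flags=1010 GE?F → skip

FIX = (r3, 0x18)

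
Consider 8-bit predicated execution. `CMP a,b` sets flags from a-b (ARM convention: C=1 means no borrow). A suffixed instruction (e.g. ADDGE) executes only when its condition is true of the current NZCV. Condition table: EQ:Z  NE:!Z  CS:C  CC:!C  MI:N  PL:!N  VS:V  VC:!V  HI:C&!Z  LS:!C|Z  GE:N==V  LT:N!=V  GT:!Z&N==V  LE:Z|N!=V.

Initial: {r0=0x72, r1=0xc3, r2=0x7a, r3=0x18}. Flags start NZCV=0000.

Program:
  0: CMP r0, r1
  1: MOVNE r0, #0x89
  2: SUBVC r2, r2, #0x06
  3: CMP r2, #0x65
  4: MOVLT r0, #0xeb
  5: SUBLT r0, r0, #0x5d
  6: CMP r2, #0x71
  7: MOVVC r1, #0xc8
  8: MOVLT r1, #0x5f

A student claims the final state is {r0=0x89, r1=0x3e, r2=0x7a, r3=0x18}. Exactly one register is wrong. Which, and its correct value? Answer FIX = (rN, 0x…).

FIX = (r1, 0xc8)

[0] flags=1001 → (cmp)
[1] flags=1001 NE?T → r0=0x89
[2] flags=1001 VC?F → skip
[3] flags=0010 → (cmp)
[4] flags=0010 LT?F → skip
[5] flags=0010 LT?F → skip
[6] flags=0010 → (cmp)
[7] flags=0010 VC?T → r1=0xc8
[8] flags=0010 LT?F → skip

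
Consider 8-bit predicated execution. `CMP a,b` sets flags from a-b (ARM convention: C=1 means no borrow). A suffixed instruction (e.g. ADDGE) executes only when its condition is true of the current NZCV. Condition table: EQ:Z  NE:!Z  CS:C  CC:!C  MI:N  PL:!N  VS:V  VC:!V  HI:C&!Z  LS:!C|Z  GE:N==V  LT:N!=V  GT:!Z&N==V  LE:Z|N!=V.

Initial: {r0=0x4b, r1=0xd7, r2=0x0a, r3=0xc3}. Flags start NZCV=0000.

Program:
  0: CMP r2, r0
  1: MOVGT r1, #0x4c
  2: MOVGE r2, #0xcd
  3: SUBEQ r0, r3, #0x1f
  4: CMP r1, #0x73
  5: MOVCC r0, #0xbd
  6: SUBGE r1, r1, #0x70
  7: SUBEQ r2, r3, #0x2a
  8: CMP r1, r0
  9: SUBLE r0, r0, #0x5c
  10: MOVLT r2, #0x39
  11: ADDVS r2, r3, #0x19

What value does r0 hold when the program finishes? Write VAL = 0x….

VAL = 0xef

[0] flags=1000 → (cmp)
[1] flags=1000 GT?F → skip
[2] flags=1000 GE?F → skip
[3] flags=1000 EQ?F → skip
[4] flags=0011 → (cmp)
[5] flags=0011 CC?F → skip
[6] flags=0011 GE?F → skip
[7] flags=0011 EQ?F → skip
[8] flags=1010 → (cmp)
[9] flags=1010 LE?T → r0=0xef
[10] flags=1010 LT?T → r2=0x39
[11] flags=1010 VS?F → skip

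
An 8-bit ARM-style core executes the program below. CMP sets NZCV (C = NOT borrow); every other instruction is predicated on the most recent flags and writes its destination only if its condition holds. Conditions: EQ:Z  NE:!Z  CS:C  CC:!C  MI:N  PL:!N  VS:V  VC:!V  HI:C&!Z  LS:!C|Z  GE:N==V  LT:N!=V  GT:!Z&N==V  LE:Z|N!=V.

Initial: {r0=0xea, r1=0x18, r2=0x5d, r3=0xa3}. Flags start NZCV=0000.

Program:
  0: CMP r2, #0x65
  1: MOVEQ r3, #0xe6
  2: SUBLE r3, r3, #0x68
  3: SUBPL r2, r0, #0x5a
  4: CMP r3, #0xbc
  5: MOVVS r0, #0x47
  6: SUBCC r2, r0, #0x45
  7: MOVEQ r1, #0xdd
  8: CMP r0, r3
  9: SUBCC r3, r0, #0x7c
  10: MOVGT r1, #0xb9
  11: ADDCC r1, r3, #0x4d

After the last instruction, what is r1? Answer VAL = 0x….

[0] flags=1000 → (cmp)
[1] flags=1000 EQ?F → skip
[2] flags=1000 LE?T → r3=0x3b
[3] flags=1000 PL?F → skip
[4] flags=0000 → (cmp)
[5] flags=0000 VS?F → skip
[6] flags=0000 CC?T → r2=0xa5
[7] flags=0000 EQ?F → skip
[8] flags=1010 → (cmp)
[9] flags=1010 CC?F → skip
[10] flags=1010 GT?F → skip
[11] flags=1010 CC?F → skip

VAL = 0x18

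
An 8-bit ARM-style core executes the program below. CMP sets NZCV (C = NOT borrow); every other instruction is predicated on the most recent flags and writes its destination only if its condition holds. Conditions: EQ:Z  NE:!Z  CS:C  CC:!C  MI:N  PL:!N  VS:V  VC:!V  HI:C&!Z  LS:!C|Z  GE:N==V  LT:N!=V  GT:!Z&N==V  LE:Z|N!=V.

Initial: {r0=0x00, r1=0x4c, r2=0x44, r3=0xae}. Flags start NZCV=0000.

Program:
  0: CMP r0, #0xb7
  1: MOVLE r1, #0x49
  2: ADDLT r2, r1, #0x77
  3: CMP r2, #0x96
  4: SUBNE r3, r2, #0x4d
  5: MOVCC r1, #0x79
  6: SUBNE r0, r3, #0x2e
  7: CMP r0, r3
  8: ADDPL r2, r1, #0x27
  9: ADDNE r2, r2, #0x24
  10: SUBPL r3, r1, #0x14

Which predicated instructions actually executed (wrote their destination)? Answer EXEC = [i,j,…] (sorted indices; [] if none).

0: ✓ CMP  NZCV=0000
1: · MOVLE
2: · ADDLT
3: ✓ CMP  NZCV=1001
4: ✓ SUBNE  r3←0xf7
5: ✓ MOVCC  r1←0x79
6: ✓ SUBNE  r0←0xc9
7: ✓ CMP  NZCV=1000
8: · ADDPL
9: ✓ ADDNE  r2←0x68
10: · SUBPL

EXEC = [4,5,6,9]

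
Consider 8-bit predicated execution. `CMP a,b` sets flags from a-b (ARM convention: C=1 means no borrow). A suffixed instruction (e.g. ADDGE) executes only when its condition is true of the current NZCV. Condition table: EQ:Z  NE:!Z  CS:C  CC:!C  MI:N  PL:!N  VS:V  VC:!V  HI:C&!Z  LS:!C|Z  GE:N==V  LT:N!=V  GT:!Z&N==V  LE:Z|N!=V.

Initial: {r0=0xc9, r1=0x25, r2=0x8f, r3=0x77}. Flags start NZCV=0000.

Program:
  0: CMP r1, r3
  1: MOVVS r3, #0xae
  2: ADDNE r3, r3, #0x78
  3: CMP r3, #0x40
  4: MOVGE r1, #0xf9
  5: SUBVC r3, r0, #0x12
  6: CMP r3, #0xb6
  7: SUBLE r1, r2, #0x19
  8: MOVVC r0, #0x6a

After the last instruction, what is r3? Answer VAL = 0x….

VAL = 0xb7

[0] flags=1000 → (cmp)
[1] flags=1000 VS?F → skip
[2] flags=1000 NE?T → r3=0xef
[3] flags=1010 → (cmp)
[4] flags=1010 GE?F → skip
[5] flags=1010 VC?T → r3=0xb7
[6] flags=0010 → (cmp)
[7] flags=0010 LE?F → skip
[8] flags=0010 VC?T → r0=0x6a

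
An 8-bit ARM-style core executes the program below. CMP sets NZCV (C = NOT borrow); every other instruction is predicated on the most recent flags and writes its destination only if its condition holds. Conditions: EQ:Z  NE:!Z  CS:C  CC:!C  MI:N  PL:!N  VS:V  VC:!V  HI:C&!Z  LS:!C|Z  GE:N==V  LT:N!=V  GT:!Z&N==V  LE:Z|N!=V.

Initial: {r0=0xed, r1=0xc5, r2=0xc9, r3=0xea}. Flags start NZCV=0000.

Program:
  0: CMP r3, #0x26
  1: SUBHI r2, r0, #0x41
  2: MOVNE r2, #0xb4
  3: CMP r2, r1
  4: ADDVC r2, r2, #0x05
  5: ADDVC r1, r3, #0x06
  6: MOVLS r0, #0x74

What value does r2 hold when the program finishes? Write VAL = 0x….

[0] flags=1010 → (cmp)
[1] flags=1010 HI?T → r2=0xac
[2] flags=1010 NE?T → r2=0xb4
[3] flags=1000 → (cmp)
[4] flags=1000 VC?T → r2=0xb9
[5] flags=1000 VC?T → r1=0xf0
[6] flags=1000 LS?T → r0=0x74

VAL = 0xb9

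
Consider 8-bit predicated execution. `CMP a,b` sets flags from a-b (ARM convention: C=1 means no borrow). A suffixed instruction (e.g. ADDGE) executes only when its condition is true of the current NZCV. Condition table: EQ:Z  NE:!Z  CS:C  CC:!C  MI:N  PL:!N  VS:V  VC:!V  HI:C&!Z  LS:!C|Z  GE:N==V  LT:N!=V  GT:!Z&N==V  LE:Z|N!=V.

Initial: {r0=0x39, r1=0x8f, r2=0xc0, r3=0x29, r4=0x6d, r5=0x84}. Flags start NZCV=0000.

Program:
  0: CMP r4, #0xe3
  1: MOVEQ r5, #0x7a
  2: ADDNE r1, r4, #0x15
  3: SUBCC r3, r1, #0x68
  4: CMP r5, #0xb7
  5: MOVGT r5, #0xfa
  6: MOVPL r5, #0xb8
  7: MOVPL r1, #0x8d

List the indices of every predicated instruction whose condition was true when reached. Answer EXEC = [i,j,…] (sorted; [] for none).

0: ✓ CMP  NZCV=1001
1: · MOVEQ
2: ✓ ADDNE  r1←0x82
3: ✓ SUBCC  r3←0x1a
4: ✓ CMP  NZCV=1000
5: · MOVGT
6: · MOVPL
7: · MOVPL

EXEC = [2,3]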